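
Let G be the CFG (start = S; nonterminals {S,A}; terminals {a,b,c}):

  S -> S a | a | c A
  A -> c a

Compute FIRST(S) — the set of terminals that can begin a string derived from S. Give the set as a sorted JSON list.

FIRST iteration:
round 1:
  A via A→c a: +{c}
  S via S→a: +{a}
  S via S→c A: +{c}
  FIRST[S]={a,c}  FIRST[A]={c}
round 2: (stable)
  FIRST[S]={a,c}  FIRST[A]={c}

FIRST(S) = ["a", "c"]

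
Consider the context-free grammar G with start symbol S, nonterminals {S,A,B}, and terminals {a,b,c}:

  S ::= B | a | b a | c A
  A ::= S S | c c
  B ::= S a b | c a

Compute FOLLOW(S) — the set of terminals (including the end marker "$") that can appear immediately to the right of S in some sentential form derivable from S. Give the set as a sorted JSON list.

FIRST sets, iterate to fixpoint:
iter 1:
  A via A→c c: +{c}
  B via B→c a: +{c}
  S via S→B: +{c}
  S via S→a: +{a}
  S via S→b a: +{b}
  FIRST(S)={a,b,c}  FIRST(A)={c}  FIRST(B)={c}
iter 2:
  A via A→S S: +{a,b}
  B via B→S a b: +{a,b}
  FIRST(S)={a,b,c}  FIRST(A)={a,b,c}  FIRST(B)={a,b,c}
iter 3: (stable)
  FIRST(S)={a,b,c}  FIRST(A)={a,b,c}  FIRST(B)={a,b,c}

FOLLOW sets:
initialize: $ ∈ FOLLOW(S)
round 1:
  A→S S: FOLLOW(S) ⊇ FIRST(S) = {a,b,c}; new: +{a,b,c}
  S→B: FOLLOW(B) ⊇ FOLLOW(S) ⊇ {$,a,b,c}; new: +{$,a,b,c}
  S→c A: FOLLOW(A) ⊇ FOLLOW(S) ⊇ {$,a,b,c}; new: +{$,a,b,c}
  FOLLOW[S]={$,a,b,c}  FOLLOW[A]={$,a,b,c}  FOLLOW[B]={$,a,b,c}
round 2: — fixpoint
  FOLLOW[S]={$,a,b,c}  FOLLOW[A]={$,a,b,c}  FOLLOW[B]={$,a,b,c}

FOLLOW(S) = ["$", "a", "b", "c"]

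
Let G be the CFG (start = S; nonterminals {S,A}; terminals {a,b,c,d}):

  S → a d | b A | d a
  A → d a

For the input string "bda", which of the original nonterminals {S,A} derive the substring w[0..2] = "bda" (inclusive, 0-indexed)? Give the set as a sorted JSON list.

Convert to CNF:
  S -> T0 T1 | T1 T0 | T2 A
  A -> T0 T1
  T0 -> d
  T1 -> a
  T2 -> b

Fill CYK table bottom-up, restricted to cells inside w[0..2]:
  [0..0]={T2}  "b"  orig:{}
  [1..1]={T0}  "d"  orig:{}
  [2..2]={T1}  "a"  orig:{}
  [0..1]=∅  "bd"
  [1..2]={A,S}  "da"
  [0..2]={S}  "bda"

Original NTs in T[0,2] deriving "bda": ["S"]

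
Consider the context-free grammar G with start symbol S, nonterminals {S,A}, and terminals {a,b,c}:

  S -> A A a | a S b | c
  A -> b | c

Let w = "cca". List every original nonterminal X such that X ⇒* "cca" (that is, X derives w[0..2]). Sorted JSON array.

Convert to CNF:
  S -> A X2 | T0 X3 | c
  A -> b | c
  T0 -> a
  T1 -> b
  X2 -> A T0
  X3 -> S T1

CYK table (by increasing span) (cells [i..j] with 0 ≤ i ≤ j ≤ 2 only):
  T[0,0] 'c' = {A,S}
  T[1,1] 'c' = {A,S}
  T[2,2] 'a' = {T0}  orig:{}
  T[0,1] 'cc' = ∅
  T[1,2] 'ca' = {X2}  orig:{}
  T[0,2] 'cca' = {S}

Original NTs in T[0,2] deriving "cca": ["S"]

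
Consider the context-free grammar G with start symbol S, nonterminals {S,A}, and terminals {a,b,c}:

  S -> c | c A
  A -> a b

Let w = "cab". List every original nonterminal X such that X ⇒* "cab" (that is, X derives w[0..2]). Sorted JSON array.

Convert to CNF:
  S -> T2 A | c
  A -> T0 T1
  T0 -> a
  T1 -> b
  T2 -> c

CYK fill, restricted to cells inside w[0..2]:
  cell(0,0) c: {S,T2}  orig:{S}
  cell(1,1) a: {T0}  orig:{}
  cell(2,2) b: {T1}  orig:{}
  cell(0,1) ca: ∅
  cell(1,2) ab: {A}
  cell(0,2) cab: {S}

Original NTs in T[0,2] deriving "cab": ["S"]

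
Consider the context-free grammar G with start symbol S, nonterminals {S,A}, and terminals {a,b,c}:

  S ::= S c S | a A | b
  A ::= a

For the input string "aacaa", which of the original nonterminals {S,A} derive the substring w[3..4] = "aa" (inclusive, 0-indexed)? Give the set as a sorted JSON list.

CNF form of G:
  S -> S X2 | T1 A | b
  A -> a
  T0 -> c
  T1 -> a
  X2 -> T0 S

CYK fill (cells [i..j] with 3 ≤ i ≤ j ≤ 4 only):
  T[3,3] 'a' = {A,T1}  orig:{A}
  T[4,4] 'a' = {A,T1}  orig:{A}
  T[3,4] 'aa' = {S}

Original NTs in T[3,4] deriving "aa": ["S"]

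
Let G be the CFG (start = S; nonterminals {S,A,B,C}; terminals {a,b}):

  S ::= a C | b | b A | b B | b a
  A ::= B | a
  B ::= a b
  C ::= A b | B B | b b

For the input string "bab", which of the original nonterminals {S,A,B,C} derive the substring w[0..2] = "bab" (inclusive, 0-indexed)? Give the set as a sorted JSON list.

Convert to CNF:
  S -> T0 C | T1 A | T1 B | T1 T0 | b
  A -> T0 T1 | a
  B -> T0 T1
  C -> A T1 | B B | T1 T1
  T0 -> a
  T1 -> b

CYK table (by increasing span) (cells [i..j] with 0 ≤ i ≤ j ≤ 2 only):
  [0..0]={S,T1}  "b"  orig:{S}
  [1..1]={A,T0}  "a"  orig:{A}
  [2..2]={S,T1}  "b"  orig:{S}
  [0..1]={S}  "ba"
  [1..2]={A,B,C}  "ab"
  [0..2]={S}  "bab"

Original NTs in T[0,2] deriving "bab": ["S"]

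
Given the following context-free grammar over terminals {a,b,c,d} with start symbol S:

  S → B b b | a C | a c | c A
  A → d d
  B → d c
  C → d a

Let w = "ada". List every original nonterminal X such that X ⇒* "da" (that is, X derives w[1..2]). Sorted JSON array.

Convert to CNF:
  S -> B X4 | T1 A | T2 C | T2 T1
  A -> T0 T0
  B -> T0 T1
  C -> T0 T2
  T0 -> d
  T1 -> c
  T2 -> a
  T3 -> b
  X4 -> T3 T3

CYK table (by increasing span) (cells [i..j] with 1 ≤ i ≤ j ≤ 2 only):
  cell(1,1) d: {T0}  orig:{}
  cell(2,2) a: {T2}  orig:{}
  cell(1,2) da: {C}

Original NTs in T[1,2] deriving "da": ["C"]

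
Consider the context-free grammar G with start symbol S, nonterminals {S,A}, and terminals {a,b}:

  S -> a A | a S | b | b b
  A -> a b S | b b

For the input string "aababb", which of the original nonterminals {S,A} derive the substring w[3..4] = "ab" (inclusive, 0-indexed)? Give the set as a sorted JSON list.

Convert to CNF:
  S -> T0 A | T0 S | T1 T1 | b
  A -> T0 X2 | T1 T1
  T0 -> a
  T1 -> b
  X2 -> T1 S

CYK fill (cells [i..j] with 3 ≤ i ≤ j ≤ 4 only):
  T[3,3] 'a' = {T0}  orig:{}
  T[4,4] 'b' = {S,T1}  orig:{S}
  T[3,4] 'ab' = {S}

Original NTs in T[3,4] deriving "ab": ["S"]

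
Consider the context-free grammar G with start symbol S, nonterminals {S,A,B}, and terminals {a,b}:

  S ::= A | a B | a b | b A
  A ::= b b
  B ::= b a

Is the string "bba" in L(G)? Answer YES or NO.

Convert to CNF:
  S -> T0 A | T0 T0 | T1 B | T1 T0
  A -> T0 T0
  B -> T0 T1
  T0 -> b
  T1 -> a

Fill CYK table bottom-up:
  cell(0,0) b: {T0}  orig:{}
  cell(1,1) b: {T0}  orig:{}
  cell(2,2) a: {T1}  orig:{}
  cell(0,1) bb: {A,S}
  cell(1,2) ba: {B}
  cell(0,2) bba: ∅

S ∉ T[0,2] ⇒ NO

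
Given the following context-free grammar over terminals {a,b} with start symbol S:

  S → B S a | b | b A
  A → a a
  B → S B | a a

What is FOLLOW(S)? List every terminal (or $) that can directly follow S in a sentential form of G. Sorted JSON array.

Compute FIRST by fixpoint:
pass 1:
  A via A→a a: +{a}
  B via B→a a: +{a}
  S via S→B S a: +{a}
  S via S→b: +{b}
  FIRST(S)={a,b}  FIRST(A)={a}  FIRST(B)={a}
pass 2:
  B via B→S B: +{b}
  FIRST(S)={a,b}  FIRST(A)={a}  FIRST(B)={a,b}
pass 3: — fixpoint
  FIRST(S)={a,b}  FIRST(A)={a}  FIRST(B)={a,b}

FOLLOW sets:
initialize: $ ∈ FOLLOW(S)
[1]
  B→S B: FOLLOW(S) ⊇ FIRST(B) = {a,b}; new: +{a,b}
  S→B S a: FOLLOW(B) ⊇ FIRST(S) = {a,b}; new: +{a,b}
  S→b A: FOLLOW(A) ⊇ FOLLOW(S) ⊇ {$,a,b}; new: +{$,a,b}
  S: {$,a,b}  A: {$,a,b}  B: {a,b}
[2] — fixpoint
  S: {$,a,b}  A: {$,a,b}  B: {a,b}

FOLLOW(S) = ["$", "a", "b"]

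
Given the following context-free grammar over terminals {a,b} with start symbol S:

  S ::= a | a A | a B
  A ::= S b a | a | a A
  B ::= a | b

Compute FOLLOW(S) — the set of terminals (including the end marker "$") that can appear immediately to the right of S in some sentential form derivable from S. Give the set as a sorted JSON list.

FIRST iteration:
iter 1:
  A via A→a: +{a}
  B via B→a: +{a}
  B via B→b: +{b}
  S via S→a: +{a}
  S: {a}  A: {a}  B: {a,b}
iter 2: — fixpoint
  S: {a}  A: {a}  B: {a,b}

Compute FOLLOW by fixpoint:
FOLLOW(S) := {$}
[1]
  A→S b a: FOLLOW(S) ⊇ FIRST(b) = {b}; new: +{b}
  S→a A: FOLLOW(A) ⊇ FOLLOW(S) ⊇ {$,b}; new: +{$,b}
  S→a B: FOLLOW(B) ⊇ FOLLOW(S) ⊇ {$,b}; new: +{$,b}
  S: {$,b}  A: {$,b}  B: {$,b}
[2] (stable)
  S: {$,b}  A: {$,b}  B: {$,b}

FOLLOW(S) = ["$", "b"]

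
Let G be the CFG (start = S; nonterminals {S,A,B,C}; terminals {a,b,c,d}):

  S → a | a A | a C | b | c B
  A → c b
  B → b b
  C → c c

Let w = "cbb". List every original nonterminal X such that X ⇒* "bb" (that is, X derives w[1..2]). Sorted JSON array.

CNF form of G:
  S -> T0 B | T2 A | T2 C | a | b
  A -> T0 T1
  B -> T1 T1
  C -> T0 T0
  T0 -> c
  T1 -> b
  T2 -> a

Fill CYK table bottom-up (cells [i..j] with 1 ≤ i ≤ j ≤ 2 only):
  T[1,1] 'b' = {S,T1}  orig:{S}
  T[2,2] 'b' = {S,T1}  orig:{S}
  T[1,2] 'bb' = {B}

Original NTs in T[1,2] deriving "bb": ["B"]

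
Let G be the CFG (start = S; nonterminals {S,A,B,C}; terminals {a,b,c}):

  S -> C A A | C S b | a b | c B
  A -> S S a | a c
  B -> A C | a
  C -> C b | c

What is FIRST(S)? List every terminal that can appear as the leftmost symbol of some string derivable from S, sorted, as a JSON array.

Compute FIRST by fixpoint:
round 1:
  A via A→a c: +{a}
  B via B→A C: +{a}
  C via C→c: +{c}
  S via S→C A A: +{c}
  S via S→a b: +{a}
  FIRST[S]={a,c}  FIRST[A]={a}  FIRST[B]={a}  FIRST[C]={c}
round 2:
  A via A→S S a: +{c}
  B via B→A C: +{c}
  FIRST[S]={a,c}  FIRST[A]={a,c}  FIRST[B]={a,c}  FIRST[C]={c}
round 3: (stable)
  FIRST[S]={a,c}  FIRST[A]={a,c}  FIRST[B]={a,c}  FIRST[C]={c}

FIRST(S) = ["a", "c"]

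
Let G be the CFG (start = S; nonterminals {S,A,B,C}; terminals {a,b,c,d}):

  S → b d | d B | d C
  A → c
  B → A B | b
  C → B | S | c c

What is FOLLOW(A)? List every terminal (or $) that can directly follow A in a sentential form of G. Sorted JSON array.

FIRST sets, iterate to fixpoint:
pass 1:
  A via A→c: +{c}
  B via B→A B: +{c}
  B via B→b: +{b}
  C via C→B: +{b,c}
  S via S→b d: +{b}
  S via S→d B: +{d}
  FIRST[S]={b,d}  FIRST[A]={c}  FIRST[B]={b,c}  FIRST[C]={b,c}
pass 2:
  C via C→S: +{d}
  FIRST[S]={b,d}  FIRST[A]={c}  FIRST[B]={b,c}  FIRST[C]={b,c,d}
pass 3: (stable)
  FIRST[S]={b,d}  FIRST[A]={c}  FIRST[B]={b,c}  FIRST[C]={b,c,d}

FOLLOW iteration:
FOLLOW(S) := {$}
pass 1:
  B→A B: FOLLOW(A) ⊇ FIRST(B) = {b,c}; new: +{b,c}
  S→d B: FOLLOW(B) ⊇ FOLLOW(S) ⊇ {$}; new: +{$}
  S→d C: FOLLOW(C) ⊇ FOLLOW(S) ⊇ {$}; new: +{$}
  FOLLOW(S)={$}  FOLLOW(A)={b,c}  FOLLOW(B)={$}  FOLLOW(C)={$}
pass 2: (no change)
  FOLLOW(S)={$}  FOLLOW(A)={b,c}  FOLLOW(B)={$}  FOLLOW(C)={$}

FOLLOW(A) = ["b", "c"]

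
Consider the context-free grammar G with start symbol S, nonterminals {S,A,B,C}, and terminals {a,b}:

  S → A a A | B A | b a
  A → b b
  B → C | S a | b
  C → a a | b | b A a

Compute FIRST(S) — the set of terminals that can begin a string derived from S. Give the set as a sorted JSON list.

FIRST sets, iterate to fixpoint:
iter 1:
  A via A→b b: +{b}
  B via B→b: +{b}
  C via C→a a: +{a}
  C via C→b: +{b}
  S via S→A a A: +{b}
  FIRST[S]={b}  FIRST[A]={b}  FIRST[B]={b}  FIRST[C]={a,b}
iter 2:
  B via B→C: +{a}
  S via S→B A: +{a}
  FIRST[S]={a,b}  FIRST[A]={b}  FIRST[B]={a,b}  FIRST[C]={a,b}
iter 3: (no change)
  FIRST[S]={a,b}  FIRST[A]={b}  FIRST[B]={a,b}  FIRST[C]={a,b}

FIRST(S) = ["a", "b"]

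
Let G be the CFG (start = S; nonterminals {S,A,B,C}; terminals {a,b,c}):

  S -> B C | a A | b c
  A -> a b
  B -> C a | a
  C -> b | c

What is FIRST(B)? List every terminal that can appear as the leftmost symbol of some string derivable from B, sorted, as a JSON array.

FIRST sets, iterate to fixpoint:
iter 1:
  A via A→a b: +{a}
  B via B→a: +{a}
  C via C→b: +{b}
  C via C→c: +{c}
  S via S→B C: +{a}
  S via S→b c: +{b}
  FIRST(S)={a,b}  FIRST(A)={a}  FIRST(B)={a}  FIRST(C)={b,c}
iter 2:
  B via B→C a: +{b,c}
  S via S→B C: +{c}
  FIRST(S)={a,b,c}  FIRST(A)={a}  FIRST(B)={a,b,c}  FIRST(C)={b,c}
iter 3: (no change)
  FIRST(S)={a,b,c}  FIRST(A)={a}  FIRST(B)={a,b,c}  FIRST(C)={b,c}

FIRST(B) = ["a", "b", "c"]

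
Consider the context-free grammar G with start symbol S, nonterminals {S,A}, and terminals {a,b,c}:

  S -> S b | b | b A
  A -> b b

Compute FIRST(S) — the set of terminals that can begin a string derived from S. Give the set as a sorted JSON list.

FIRST sets, iterate to fixpoint:
[1]
  A via A→b b: +{b}
  S via S→b: +{b}
  FIRST[S]={b}  FIRST[A]={b}
[2] (no change)
  FIRST[S]={b}  FIRST[A]={b}

FIRST(S) = ["b"]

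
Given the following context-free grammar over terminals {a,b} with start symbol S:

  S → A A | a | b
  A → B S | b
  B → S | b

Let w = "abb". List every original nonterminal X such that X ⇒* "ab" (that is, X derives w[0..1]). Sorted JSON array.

Convert to CNF:
  S -> A A | a | b
  A -> B S | b
  B -> A A | a | b

Fill CYK table bottom-up — only the sub-triangle for w[0..1]:
  cell(0,0) a: {B,S}
  cell(1,1) b: {A,B,S}
  cell(0,1) ab: {A}

Original NTs in T[0,1] deriving "ab": ["A"]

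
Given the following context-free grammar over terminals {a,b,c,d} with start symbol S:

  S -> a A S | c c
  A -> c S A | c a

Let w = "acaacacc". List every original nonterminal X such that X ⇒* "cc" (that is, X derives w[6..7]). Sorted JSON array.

Convert to CNF:
  S -> T0 T0 | T1 X3
  A -> T0 T1 | T0 X2
  T0 -> c
  T1 -> a
  X2 -> S A
  X3 -> A S

Fill CYK table bottom-up — only the sub-triangle for w[6..7]:
  T[6,6] 'c' = {T0}  orig:{}
  T[7,7] 'c' = {T0}  orig:{}
  T[6,7] 'cc' = {S}

Original NTs in T[6,7] deriving "cc": ["S"]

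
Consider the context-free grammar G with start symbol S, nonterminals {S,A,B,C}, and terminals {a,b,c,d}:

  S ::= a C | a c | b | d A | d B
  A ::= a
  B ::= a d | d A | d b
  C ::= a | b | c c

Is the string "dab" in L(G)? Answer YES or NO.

Convert to CNF:
  S -> T0 C | T0 T3 | T1 A | T1 B | b
  A -> a
  B -> T0 T1 | T1 A | T1 T2
  C -> T3 T3 | a | b
  T0 -> a
  T1 -> d
  T2 -> b
  T3 -> c

Fill CYK table bottom-up:
  cell(0,0) d: {T1}  orig:{}
  cell(1,1) a: {A,C,T0}  orig:{A,C}
  cell(2,2) b: {C,S,T2}  orig:{C,S}
  cell(0,1) da: {B,S}
  cell(1,2) ab: {S}
  cell(0,2) dab: ∅

S ∉ T[0,2] ⇒ NO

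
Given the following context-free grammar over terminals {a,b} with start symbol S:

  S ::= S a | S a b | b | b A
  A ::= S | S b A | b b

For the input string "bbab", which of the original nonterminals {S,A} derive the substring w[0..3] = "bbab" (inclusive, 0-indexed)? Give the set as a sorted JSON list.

CNF form of G:
  S -> S T0 | S X4 | T1 A | b
  A -> S T0 | S X2 | S X3 | T1 A | T1 T1 | b
  T0 -> a
  T1 -> b
  X2 -> T0 T1
  X3 -> T1 A
  X4 -> T0 T1

CYK table (by increasing span), restricted to cells inside w[0..3]:
  T[0,0] 'b' = {A,S,T1}  orig:{A,S}
  T[1,1] 'b' = {A,S,T1}  orig:{A,S}
  T[2,2] 'a' = {T0}  orig:{}
  T[3,3] 'b' = {A,S,T1}  orig:{A,S}
  T[0,1] 'bb' = {A,S,X3}  orig:{A,S}
  T[1,2] 'ba' = {A,S}
  T[2,3] 'ab' = {X2,X4}  orig:{}
  T[0,2] 'bba' = {A,S,X3}  orig:{A,S}
  T[1,3] 'bab' = {A,S}
  T[0,3] 'bbab' = {A,S,X3}  orig:{A,S}

Original NTs in T[0,3] deriving "bbab": ["A", "S"]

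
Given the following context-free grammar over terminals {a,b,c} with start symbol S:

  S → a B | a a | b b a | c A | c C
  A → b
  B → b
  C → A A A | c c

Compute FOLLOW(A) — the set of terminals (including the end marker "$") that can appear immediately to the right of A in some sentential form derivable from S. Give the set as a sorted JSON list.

Compute FIRST by fixpoint:
pass 1:
  A via A→b: +{b}
  B via B→b: +{b}
  C via C→A A A: +{b}
  C via C→c c: +{c}
  S via S→a B: +{a}
  S via S→b b a: +{b}
  S via S→c A: +{c}
  FIRST(S)={a,b,c}  FIRST(A)={b}  FIRST(B)={b}  FIRST(C)={b,c}
pass 2: (no change)
  FIRST(S)={a,b,c}  FIRST(A)={b}  FIRST(B)={b}  FIRST(C)={b,c}

FOLLOW sets:
initialize: $ ∈ FOLLOW(S)
pass 1:
  C→A A A: FOLLOW(A) ⊇ FIRST(A) = {b}; new: +{b}
  S→a B: FOLLOW(B) ⊇ FOLLOW(S) ⊇ {$}; new: +{$}
  S→c A: FOLLOW(A) ⊇ FOLLOW(S) ⊇ {$}; new: +{$}
  S→c C: FOLLOW(C) ⊇ FOLLOW(S) ⊇ {$}; new: +{$}
  FOLLOW(S)={$}  FOLLOW(A)={$,b}  FOLLOW(B)={$}  FOLLOW(C)={$}
pass 2: — fixpoint
  FOLLOW(S)={$}  FOLLOW(A)={$,b}  FOLLOW(B)={$}  FOLLOW(C)={$}

FOLLOW(A) = ["$", "b"]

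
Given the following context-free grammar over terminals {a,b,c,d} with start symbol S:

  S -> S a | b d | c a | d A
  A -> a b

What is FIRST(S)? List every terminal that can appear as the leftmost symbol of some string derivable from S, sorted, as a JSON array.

Compute FIRST by fixpoint:
iter 1:
  A via A→a b: +{a}
  S via S→b d: +{b}
  S via S→c a: +{c}
  S via S→d A: +{d}
  FIRST[S]={b,c,d}  FIRST[A]={a}
iter 2: done
  FIRST[S]={b,c,d}  FIRST[A]={a}

FIRST(S) = ["b", "c", "d"]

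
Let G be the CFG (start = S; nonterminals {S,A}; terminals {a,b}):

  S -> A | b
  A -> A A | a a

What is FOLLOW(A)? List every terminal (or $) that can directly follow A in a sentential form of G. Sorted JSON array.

Compute FIRST by fixpoint:
pass 1:
  A via A→a a: +{a}
  S via S→A: +{a}
  S via S→b: +{b}
  FIRST(S)={a,b}  FIRST(A)={a}
pass 2: (stable)
  FIRST(S)={a,b}  FIRST(A)={a}

Compute FOLLOW by fixpoint:
seed FOLLOW(S) with $
pass 1:
  A→A A: FOLLOW(A) ⊇ FIRST(A) = {a}; new: +{a}
  S→A: FOLLOW(A) ⊇ FOLLOW(S) ⊇ {$}; new: +{$}
  FOLLOW(S)={$}  FOLLOW(A)={$,a}
pass 2: done
  FOLLOW(S)={$}  FOLLOW(A)={$,a}

FOLLOW(A) = ["$", "a"]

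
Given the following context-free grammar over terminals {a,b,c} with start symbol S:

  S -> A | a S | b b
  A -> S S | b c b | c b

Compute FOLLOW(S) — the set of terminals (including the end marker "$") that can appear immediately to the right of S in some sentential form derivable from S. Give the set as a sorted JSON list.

Compute FIRST by fixpoint:
iter 1:
  A via A→b c b: +{b}
  A via A→c b: +{c}
  S via S→A: +{b,c}
  S via S→a S: +{a}
  FIRST[S]={a,b,c}  FIRST[A]={b,c}
iter 2:
  A via A→S S: +{a}
  FIRST[S]={a,b,c}  FIRST[A]={a,b,c}
iter 3: (stable)
  FIRST[S]={a,b,c}  FIRST[A]={a,b,c}

FOLLOW iteration:
seed FOLLOW(S) with $
[1]
  A→S S: FOLLOW(S) ⊇ FIRST(S) = {a,b,c}; new: +{a,b,c}
  S→A: FOLLOW(A) ⊇ FOLLOW(S) ⊇ {$,a,b,c}; new: +{$,a,b,c}
  FOLLOW[S]={$,a,b,c}  FOLLOW[A]={$,a,b,c}
[2] (no change)
  FOLLOW[S]={$,a,b,c}  FOLLOW[A]={$,a,b,c}

FOLLOW(S) = ["$", "a", "b", "c"]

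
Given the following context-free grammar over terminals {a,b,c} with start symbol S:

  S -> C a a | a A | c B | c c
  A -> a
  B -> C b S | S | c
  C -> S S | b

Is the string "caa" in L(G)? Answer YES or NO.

Convert to CNF:
  S -> C X5 | T0 A | T2 B | T2 T2
  A -> a
  B -> C X3 | C X4 | T0 A | T2 B | T2 T2 | c
  C -> S S | b
  T0 -> a
  T1 -> b
  T2 -> c
  X3 -> T0 T0
  X4 -> T1 S
  X5 -> T0 T0

Fill CYK table bottom-up:
  [0..0]={B,T2}  "c"  orig:{B}
  [1..1]={A,T0}  "a"  orig:{A}
  [2..2]={A,T0}  "a"  orig:{A}
  [0..1]=∅  "ca"
  [1..2]={B,S,X3,X5}  "aa"  orig:{B,S}
  [0..2]={B,S}  "caa"

S ∈ T[0,2] ⇒ YES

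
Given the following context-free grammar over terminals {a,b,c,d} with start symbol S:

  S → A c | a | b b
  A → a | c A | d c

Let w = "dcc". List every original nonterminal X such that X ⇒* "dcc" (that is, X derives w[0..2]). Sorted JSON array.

Convert to CNF:
  S -> A T0 | T2 T2 | a
  A -> T0 A | T1 T0 | a
  T0 -> c
  T1 -> d
  T2 -> b

CYK table (by increasing span) — only the sub-triangle for w[0..2]:
  cell(0,0) d: {T1}  orig:{}
  cell(1,1) c: {T0}  orig:{}
  cell(2,2) c: {T0}  orig:{}
  cell(0,1) dc: {A}
  cell(1,2) cc: ∅
  cell(0,2) dcc: {S}

Original NTs in T[0,2] deriving "dcc": ["S"]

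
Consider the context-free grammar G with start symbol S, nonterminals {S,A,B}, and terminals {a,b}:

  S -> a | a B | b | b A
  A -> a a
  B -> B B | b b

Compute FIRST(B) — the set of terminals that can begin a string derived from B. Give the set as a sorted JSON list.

FIRST sets, iterate to fixpoint:
pass 1:
  A via A→a a: +{a}
  B via B→b b: +{b}
  S via S→a: +{a}
  S via S→b: +{b}
  FIRST[S]={a,b}  FIRST[A]={a}  FIRST[B]={b}
pass 2: (no change)
  FIRST[S]={a,b}  FIRST[A]={a}  FIRST[B]={b}

FIRST(B) = ["b"]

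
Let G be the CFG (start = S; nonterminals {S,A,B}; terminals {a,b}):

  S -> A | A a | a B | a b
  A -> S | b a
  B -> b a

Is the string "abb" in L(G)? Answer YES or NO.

CNF form of G:
  S -> A T0 | T0 B | T0 T1 | T1 T0
  A -> A T0 | T0 B | T0 T1 | T1 T0
  B -> T1 T0
  T0 -> a
  T1 -> b

Fill CYK table bottom-up:
  [0..0]={T0}  "a"  orig:{}
  [1..1]={T1}  "b"  orig:{}
  [2..2]={T1}  "b"  orig:{}
  [0..1]={A,S}  "ab"
  [1..2]=∅  "bb"
  [0..2]=∅  "abb"

S ∉ T[0,2] ⇒ NO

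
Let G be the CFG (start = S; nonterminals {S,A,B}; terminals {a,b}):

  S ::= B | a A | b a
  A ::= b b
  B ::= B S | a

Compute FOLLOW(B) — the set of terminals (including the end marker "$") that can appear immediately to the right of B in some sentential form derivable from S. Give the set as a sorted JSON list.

FIRST iteration:
pass 1:
  A via A→b b: +{b}
  B via B→a: +{a}
  S via S→B: +{a}
  S via S→b a: +{b}
  FIRST(S)={a,b}  FIRST(A)={b}  FIRST(B)={a}
pass 2: (no change)
  FIRST(S)={a,b}  FIRST(A)={b}  FIRST(B)={a}

Compute FOLLOW by fixpoint:
seed FOLLOW(S) with $
pass 1:
  B→B S: FOLLOW(B) ⊇ FIRST(S) = {a,b}; new: +{a,b}
  B→B S: FOLLOW(S) ⊇ FOLLOW(B) ⊇ {a,b}; new: +{a,b}
  S→B: FOLLOW(B) ⊇ FOLLOW(S) ⊇ {$,a,b}; new: +{$}
  S→a A: FOLLOW(A) ⊇ FOLLOW(S) ⊇ {$,a,b}; new: +{$,a,b}
  FOLLOW[S]={$,a,b}  FOLLOW[A]={$,a,b}  FOLLOW[B]={$,a,b}
pass 2: — fixpoint
  FOLLOW[S]={$,a,b}  FOLLOW[A]={$,a,b}  FOLLOW[B]={$,a,b}

FOLLOW(B) = ["$", "a", "b"]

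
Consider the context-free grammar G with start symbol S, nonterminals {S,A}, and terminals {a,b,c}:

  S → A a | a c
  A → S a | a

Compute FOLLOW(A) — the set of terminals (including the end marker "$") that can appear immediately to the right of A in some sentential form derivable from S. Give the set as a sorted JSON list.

FIRST iteration:
iter 1:
  A via A→a: +{a}
  S via S→A a: +{a}
  S: {a}  A: {a}
iter 2: (no change)
  S: {a}  A: {a}

FOLLOW sets:
FOLLOW(S) := {$}
pass 1:
  A→S a: FOLLOW(S) ⊇ FIRST(a) = {a}; new: +{a}
  S→A a: FOLLOW(A) ⊇ FIRST(a) = {a}; new: +{a}
  S: {$,a}  A: {a}
pass 2: — fixpoint
  S: {$,a}  A: {a}

FOLLOW(A) = ["a"]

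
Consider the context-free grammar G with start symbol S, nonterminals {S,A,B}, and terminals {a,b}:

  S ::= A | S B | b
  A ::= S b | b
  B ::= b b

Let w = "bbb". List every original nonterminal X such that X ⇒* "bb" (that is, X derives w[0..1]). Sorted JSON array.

Convert to CNF:
  S -> S B | S T0 | b
  A -> S T0 | b
  B -> T0 T0
  T0 -> b

Fill CYK table bottom-up (cells [i..j] with 0 ≤ i ≤ j ≤ 1 only):
  cell(0,0) b: {A,S,T0}  orig:{A,S}
  cell(1,1) b: {A,S,T0}  orig:{A,S}
  cell(0,1) bb: {A,B,S}

Original NTs in T[0,1] deriving "bb": ["A", "B", "S"]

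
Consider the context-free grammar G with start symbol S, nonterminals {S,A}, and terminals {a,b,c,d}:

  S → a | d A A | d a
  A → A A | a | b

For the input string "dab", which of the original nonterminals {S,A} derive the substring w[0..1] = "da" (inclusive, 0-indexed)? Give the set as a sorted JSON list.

CNF form of G:
  S -> T0 T1 | T0 X2 | a
  A -> A A | a | b
  T0 -> d
  T1 -> a
  X2 -> A A

Fill CYK table bottom-up (cells [i..j] with 0 ≤ i ≤ j ≤ 1 only):
  [0..0]={T0}  "d"  orig:{}
  [1..1]={A,S,T1}  "a"  orig:{A,S}
  [0..1]={S}  "da"

Original NTs in T[0,1] deriving "da": ["S"]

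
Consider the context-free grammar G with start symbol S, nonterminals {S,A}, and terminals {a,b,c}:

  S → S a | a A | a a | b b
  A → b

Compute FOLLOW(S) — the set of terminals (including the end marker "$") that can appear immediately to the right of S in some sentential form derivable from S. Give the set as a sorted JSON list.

Compute FIRST by fixpoint:
round 1:
  A via A→b: +{b}
  S via S→a A: +{a}
  S via S→b b: +{b}
  FIRST(S)={a,b}  FIRST(A)={b}
round 2: — fixpoint
  FIRST(S)={a,b}  FIRST(A)={b}

Compute FOLLOW by fixpoint:
FOLLOW(S) := {$}
iter 1:
  S→S a: FOLLOW(S) ⊇ FIRST(a) = {a}; new: +{a}
  S→a A: FOLLOW(A) ⊇ FOLLOW(S) ⊇ {$,a}; new: +{$,a}
  FOLLOW[S]={$,a}  FOLLOW[A]={$,a}
iter 2: done
  FOLLOW[S]={$,a}  FOLLOW[A]={$,a}

FOLLOW(S) = ["$", "a"]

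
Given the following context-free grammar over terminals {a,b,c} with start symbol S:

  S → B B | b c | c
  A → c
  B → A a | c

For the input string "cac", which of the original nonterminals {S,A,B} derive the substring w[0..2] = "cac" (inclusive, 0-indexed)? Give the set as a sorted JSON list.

Convert to CNF:
  S -> B B | T1 T2 | c
  A -> c
  B -> A T0 | c
  T0 -> a
  T1 -> b
  T2 -> c

CYK table (by increasing span) (cells [i..j] with 0 ≤ i ≤ j ≤ 2 only):
  [0..0]={A,B,S,T2}  "c"  orig:{A,B,S}
  [1..1]={T0}  "a"  orig:{}
  [2..2]={A,B,S,T2}  "c"  orig:{A,B,S}
  [0..1]={B}  "ca"
  [1..2]=∅  "ac"
  [0..2]={S}  "cac"

Original NTs in T[0,2] deriving "cac": ["S"]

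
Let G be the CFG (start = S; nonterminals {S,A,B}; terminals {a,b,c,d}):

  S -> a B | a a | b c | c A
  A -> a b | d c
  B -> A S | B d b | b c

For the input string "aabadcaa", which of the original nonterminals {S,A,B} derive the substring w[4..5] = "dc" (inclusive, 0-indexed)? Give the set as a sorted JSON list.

Convert to CNF:
  S -> T0 B | T0 T0 | T1 T3 | T3 A
  A -> T0 T1 | T2 T3
  B -> A S | B X4 | T1 T3
  T0 -> a
  T1 -> b
  T2 -> d
  T3 -> c
  X4 -> T2 T1

CYK fill, restricted to cells inside w[4..5]:
  cell(4,4) d: {T2}  orig:{}
  cell(5,5) c: {T3}  orig:{}
  cell(4,5) dc: {A}

Original NTs in T[4,5] deriving "dc": ["A"]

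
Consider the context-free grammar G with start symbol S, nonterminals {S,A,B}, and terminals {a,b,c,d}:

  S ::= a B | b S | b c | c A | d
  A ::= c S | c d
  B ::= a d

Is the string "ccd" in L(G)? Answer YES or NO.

Convert to CNF:
  S -> T0 A | T2 B | T3 S | T3 T0 | d
  A -> T0 S | T0 T1
  B -> T2 T1
  T0 -> c
  T1 -> d
  T2 -> a
  T3 -> b

CYK fill:
  [0..0]={T0}  "c"  orig:{}
  [1..1]={T0}  "c"  orig:{}
  [2..2]={S,T1}  "d"  orig:{S}
  [0..1]=∅  "cc"
  [1..2]={A}  "cd"
  [0..2]={S}  "ccd"

S ∈ T[0,2] ⇒ YES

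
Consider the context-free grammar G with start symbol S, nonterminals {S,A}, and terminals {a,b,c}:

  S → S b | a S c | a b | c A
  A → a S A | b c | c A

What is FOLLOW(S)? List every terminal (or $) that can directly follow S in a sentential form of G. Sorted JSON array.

FIRST iteration:
[1]
  A via A→a S A: +{a}
  A via A→b c: +{b}
  A via A→c A: +{c}
  S via S→a S c: +{a}
  S via S→c A: +{c}
  FIRST[S]={a,c}  FIRST[A]={a,b,c}
[2] (stable)
  FIRST[S]={a,c}  FIRST[A]={a,b,c}

Compute FOLLOW by fixpoint:
initialize: $ ∈ FOLLOW(S)
iter 1:
  A→a S A: FOLLOW(S) ⊇ FIRST(A) = {a,b,c}; new: +{a,b,c}
  S→c A: FOLLOW(A) ⊇ FOLLOW(S) ⊇ {$,a,b,c}; new: +{$,a,b,c}
  FOLLOW[S]={$,a,b,c}  FOLLOW[A]={$,a,b,c}
iter 2: done
  FOLLOW[S]={$,a,b,c}  FOLLOW[A]={$,a,b,c}

FOLLOW(S) = ["$", "a", "b", "c"]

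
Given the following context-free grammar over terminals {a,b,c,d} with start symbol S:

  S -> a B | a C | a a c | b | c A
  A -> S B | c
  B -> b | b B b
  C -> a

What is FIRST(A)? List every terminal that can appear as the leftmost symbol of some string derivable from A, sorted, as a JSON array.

Compute FIRST by fixpoint:
pass 1:
  A via A→c: +{c}
  B via B→b: +{b}
  C via C→a: +{a}
  S via S→a B: +{a}
  S via S→b: +{b}
  S via S→c A: +{c}
  FIRST[S]={a,b,c}  FIRST[A]={c}  FIRST[B]={b}  FIRST[C]={a}
pass 2:
  A via A→S B: +{a,b}
  FIRST[S]={a,b,c}  FIRST[A]={a,b,c}  FIRST[B]={b}  FIRST[C]={a}
pass 3: (stable)
  FIRST[S]={a,b,c}  FIRST[A]={a,b,c}  FIRST[B]={b}  FIRST[C]={a}

FIRST(A) = ["a", "b", "c"]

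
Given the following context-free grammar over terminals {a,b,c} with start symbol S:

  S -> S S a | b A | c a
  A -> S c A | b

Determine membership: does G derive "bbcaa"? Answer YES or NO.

Convert to CNF:
  S -> S X4 | T0 T1 | T2 A
  A -> S X3 | b
  T0 -> c
  T1 -> a
  T2 -> b
  X3 -> T0 A
  X4 -> S T1

CYK fill:
  [0..0]={A,T2}  "b"  orig:{A}
  [1..1]={A,T2}  "b"  orig:{A}
  [2..2]={T0}  "c"  orig:{}
  [3..3]={T1}  "a"  orig:{}
  [4..4]={T1}  "a"  orig:{}
  [0..1]={S}  "bb"
  [1..2]=∅  "bc"
  [2..3]={S}  "ca"
  [3..4]=∅  "aa"
  [0..2]=∅  "bbc"
  [1..3]=∅  "bca"
  [2..4]={X4}  "caa"  orig:{}
  [0..3]=∅  "bbca"
  [1..4]=∅  "bcaa"
  [0..4]={S}  "bbcaa"

S ∈ T[0,4] ⇒ YES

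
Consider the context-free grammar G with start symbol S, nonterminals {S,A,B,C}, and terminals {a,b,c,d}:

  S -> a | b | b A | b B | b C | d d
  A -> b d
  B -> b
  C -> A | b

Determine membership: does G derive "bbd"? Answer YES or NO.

Convert to CNF:
  S -> T0 A | T0 B | T0 C | T1 T1 | a | b
  A -> T0 T1
  B -> b
  C -> T0 T1 | b
  T0 -> b
  T1 -> d

CYK fill:
  cell(0,0) b: {B,C,S,T0}  orig:{B,C,S}
  cell(1,1) b: {B,C,S,T0}  orig:{B,C,S}
  cell(2,2) d: {T1}  orig:{}
  cell(0,1) bb: {S}
  cell(1,2) bd: {A,C}
  cell(0,2) bbd: {S}

S ∈ T[0,2] ⇒ YES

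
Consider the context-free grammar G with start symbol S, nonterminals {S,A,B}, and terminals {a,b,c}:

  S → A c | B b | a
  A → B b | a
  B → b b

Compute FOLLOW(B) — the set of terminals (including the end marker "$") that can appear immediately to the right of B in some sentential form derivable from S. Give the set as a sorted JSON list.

Compute FIRST by fixpoint:
pass 1:
  A via A→a: +{a}
  B via B→b b: +{b}
  S via S→A c: +{a}
  S via S→B b: +{b}
  FIRST(S)={a,b}  FIRST(A)={a}  FIRST(B)={b}
pass 2:
  A via A→B b: +{b}
  FIRST(S)={a,b}  FIRST(A)={a,b}  FIRST(B)={b}
pass 3: (no change)
  FIRST(S)={a,b}  FIRST(A)={a,b}  FIRST(B)={b}

Compute FOLLOW by fixpoint:
seed FOLLOW(S) with $
iter 1:
  A→B b: FOLLOW(B) ⊇ FIRST(b) = {b}; new: +{b}
  S→A c: FOLLOW(A) ⊇ FIRST(c) = {c}; new: +{c}
  FOLLOW[S]={$}  FOLLOW[A]={c}  FOLLOW[B]={b}
iter 2: done
  FOLLOW[S]={$}  FOLLOW[A]={c}  FOLLOW[B]={b}

FOLLOW(B) = ["b"]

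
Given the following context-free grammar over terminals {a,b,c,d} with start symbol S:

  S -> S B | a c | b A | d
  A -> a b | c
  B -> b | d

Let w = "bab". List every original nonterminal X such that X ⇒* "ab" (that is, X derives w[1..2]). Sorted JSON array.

Convert to CNF:
  S -> S B | T0 T2 | T1 A | d
  A -> T0 T1 | c
  B -> b | d
  T0 -> a
  T1 -> b
  T2 -> c

CYK fill, restricted to cells inside w[1..2]:
  T[1,1] 'a' = {T0}  orig:{}
  T[2,2] 'b' = {B,T1}  orig:{B}
  T[1,2] 'ab' = {A}

Original NTs in T[1,2] deriving "ab": ["A"]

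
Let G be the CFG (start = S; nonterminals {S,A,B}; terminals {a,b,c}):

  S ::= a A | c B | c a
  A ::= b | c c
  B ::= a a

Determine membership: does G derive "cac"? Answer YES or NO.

CNF form of G:
  S -> T0 B | T0 T1 | T1 A
  A -> T0 T0 | b
  B -> T1 T1
  T0 -> c
  T1 -> a

Fill CYK table bottom-up:
  [0..0]={T0}  "c"  orig:{}
  [1..1]={T1}  "a"  orig:{}
  [2..2]={T0}  "c"  orig:{}
  [0..1]={S}  "ca"
  [1..2]=∅  "ac"
  [0..2]=∅  "cac"

S ∉ T[0,2] ⇒ NO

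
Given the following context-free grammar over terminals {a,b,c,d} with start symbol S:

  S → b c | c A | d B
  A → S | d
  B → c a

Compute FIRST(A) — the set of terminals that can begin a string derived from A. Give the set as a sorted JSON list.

FIRST sets, iterate to fixpoint:
iter 1:
  A via A→d: +{d}
  B via B→c a: +{c}
  S via S→b c: +{b}
  S via S→c A: +{c}
  S via S→d B: +{d}
  FIRST[S]={b,c,d}  FIRST[A]={d}  FIRST[B]={c}
iter 2:
  A via A→S: +{b,c}
  FIRST[S]={b,c,d}  FIRST[A]={b,c,d}  FIRST[B]={c}
iter 3: (no change)
  FIRST[S]={b,c,d}  FIRST[A]={b,c,d}  FIRST[B]={c}

FIRST(A) = ["b", "c", "d"]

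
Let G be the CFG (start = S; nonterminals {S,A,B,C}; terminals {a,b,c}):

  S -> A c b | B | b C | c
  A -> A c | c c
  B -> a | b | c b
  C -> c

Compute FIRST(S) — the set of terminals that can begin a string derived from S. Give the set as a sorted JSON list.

FIRST sets, iterate to fixpoint:
[1]
  A via A→c c: +{c}
  B via B→a: +{a}
  B via B→b: +{b}
  B via B→c b: +{c}
  C via C→c: +{c}
  S via S→A c b: +{c}
  S via S→B: +{a,b}
  FIRST(S)={a,b,c}  FIRST(A)={c}  FIRST(B)={a,b,c}  FIRST(C)={c}
[2] (stable)
  FIRST(S)={a,b,c}  FIRST(A)={c}  FIRST(B)={a,b,c}  FIRST(C)={c}

FIRST(S) = ["a", "b", "c"]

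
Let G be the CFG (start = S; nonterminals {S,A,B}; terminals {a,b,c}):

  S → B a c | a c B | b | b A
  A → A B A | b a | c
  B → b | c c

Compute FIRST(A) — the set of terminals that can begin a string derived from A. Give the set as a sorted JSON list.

FIRST sets, iterate to fixpoint:
iter 1:
  A via A→b a: +{b}
  A via A→c: +{c}
  B via B→b: +{b}
  B via B→c c: +{c}
  S via S→B a c: +{b,c}
  S via S→a c B: +{a}
  FIRST(S)={a,b,c}  FIRST(A)={b,c}  FIRST(B)={b,c}
iter 2: (stable)
  FIRST(S)={a,b,c}  FIRST(A)={b,c}  FIRST(B)={b,c}

FIRST(A) = ["b", "c"]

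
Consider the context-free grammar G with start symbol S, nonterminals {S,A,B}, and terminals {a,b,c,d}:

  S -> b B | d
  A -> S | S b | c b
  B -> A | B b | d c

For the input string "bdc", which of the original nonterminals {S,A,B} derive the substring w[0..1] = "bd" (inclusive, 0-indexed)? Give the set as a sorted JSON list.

CNF form of G:
  S -> T0 B | d
  A -> S T0 | T0 B | T1 T0 | d
  B -> B T0 | S T0 | T0 B | T1 T0 | T2 T1 | d
  T0 -> b
  T1 -> c
  T2 -> d

CYK table (by increasing span), restricted to cells inside w[0..1]:
  [0..0]={T0}  "b"  orig:{}
  [1..1]={A,B,S,T2}  "d"  orig:{A,B,S}
  [0..1]={A,B,S}  "bd"

Original NTs in T[0,1] deriving "bd": ["A", "B", "S"]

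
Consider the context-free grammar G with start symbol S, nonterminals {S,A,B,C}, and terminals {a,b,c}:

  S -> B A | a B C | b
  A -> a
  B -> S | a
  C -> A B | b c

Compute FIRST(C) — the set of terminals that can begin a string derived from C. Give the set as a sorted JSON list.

FIRST iteration:
iter 1:
  A via A→a: +{a}
  B via B→a: +{a}
  C via C→A B: +{a}
  C via C→b c: +{b}
  S via S→B A: +{a}
  S via S→b: +{b}
  FIRST(S)={a,b}  FIRST(A)={a}  FIRST(B)={a}  FIRST(C)={a,b}
iter 2:
  B via B→S: +{b}
  FIRST(S)={a,b}  FIRST(A)={a}  FIRST(B)={a,b}  FIRST(C)={a,b}
iter 3: done
  FIRST(S)={a,b}  FIRST(A)={a}  FIRST(B)={a,b}  FIRST(C)={a,b}

FIRST(C) = ["a", "b"]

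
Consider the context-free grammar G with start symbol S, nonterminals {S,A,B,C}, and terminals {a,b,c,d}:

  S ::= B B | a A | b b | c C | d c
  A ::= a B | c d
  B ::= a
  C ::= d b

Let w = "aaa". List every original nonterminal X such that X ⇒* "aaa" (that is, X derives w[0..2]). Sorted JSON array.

Convert to CNF:
  S -> B B | T0 A | T1 C | T2 T1 | T3 T3
  A -> T0 B | T1 T2
  B -> a
  C -> T2 T3
  T0 -> a
  T1 -> c
  T2 -> d
  T3 -> b

Fill CYK table bottom-up, restricted to cells inside w[0..2]:
  T[0,0] 'a' = {B,T0}  orig:{B}
  T[1,1] 'a' = {B,T0}  orig:{B}
  T[2,2] 'a' = {B,T0}  orig:{B}
  T[0,1] 'aa' = {A,S}
  T[1,2] 'aa' = {A,S}
  T[0,2] 'aaa' = {S}

Original NTs in T[0,2] deriving "aaa": ["S"]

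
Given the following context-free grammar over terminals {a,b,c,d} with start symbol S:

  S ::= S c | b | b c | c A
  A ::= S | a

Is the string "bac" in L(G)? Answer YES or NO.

Convert to CNF:
  S -> S T0 | T0 A | T1 T0 | b
  A -> S T0 | T0 A | T1 T0 | a | b
  T0 -> c
  T1 -> b

CYK table (by increasing span):
  cell(0,0) b: {A,S,T1}  orig:{A,S}
  cell(1,1) a: {A}
  cell(2,2) c: {T0}  orig:{}
  cell(0,1) ba: ∅
  cell(1,2) ac: ∅
  cell(0,2) bac: ∅

S ∉ T[0,2] ⇒ NO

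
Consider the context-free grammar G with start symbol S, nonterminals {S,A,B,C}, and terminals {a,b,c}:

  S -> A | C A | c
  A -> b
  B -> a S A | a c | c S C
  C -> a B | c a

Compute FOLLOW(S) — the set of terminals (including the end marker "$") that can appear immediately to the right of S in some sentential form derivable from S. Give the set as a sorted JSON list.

FIRST iteration:
iter 1:
  A via A→b: +{b}
  B via B→a S A: +{a}
  B via B→c S C: +{c}
  C via C→a B: +{a}
  C via C→c a: +{c}
  S via S→A: +{b}
  S via S→C A: +{a,c}
  FIRST(S)={a,b,c}  FIRST(A)={b}  FIRST(B)={a,c}  FIRST(C)={a,c}
iter 2: (stable)
  FIRST(S)={a,b,c}  FIRST(A)={b}  FIRST(B)={a,c}  FIRST(C)={a,c}

FOLLOW iteration:
FOLLOW(S) := {$}
pass 1:
  B→a S A: FOLLOW(S) ⊇ FIRST(A) = {b}; new: +{b}
  B→c S C: FOLLOW(S) ⊇ FIRST(C) = {a,c}; new: +{a,c}
  S→A: FOLLOW(A) ⊇ FOLLOW(S) ⊇ {$,a,b,c}; new: +{$,a,b,c}
  S→C A: FOLLOW(C) ⊇ FIRST(A) = {b}; new: +{b}
  FOLLOW[S]={$,a,b,c}  FOLLOW[A]={$,a,b,c}  FOLLOW[B]={}  FOLLOW[C]={b}
pass 2:
  C→a B: FOLLOW(B) ⊇ FOLLOW(C) ⊇ {b}; new: +{b}
  FOLLOW[S]={$,a,b,c}  FOLLOW[A]={$,a,b,c}  FOLLOW[B]={b}  FOLLOW[C]={b}
pass 3: — fixpoint
  FOLLOW[S]={$,a,b,c}  FOLLOW[A]={$,a,b,c}  FOLLOW[B]={b}  FOLLOW[C]={b}

FOLLOW(S) = ["$", "a", "b", "c"]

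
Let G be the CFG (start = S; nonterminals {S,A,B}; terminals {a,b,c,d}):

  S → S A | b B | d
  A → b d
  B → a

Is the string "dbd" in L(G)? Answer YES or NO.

CNF form of G:
  S -> S A | T0 B | d
  A -> T0 T1
  B -> a
  T0 -> b
  T1 -> d

Fill CYK table bottom-up:
  T[0,0] 'd' = {S,T1}  orig:{S}
  T[1,1] 'b' = {T0}  orig:{}
  T[2,2] 'd' = {S,T1}  orig:{S}
  T[0,1] 'db' = ∅
  T[1,2] 'bd' = {A}
  T[0,2] 'dbd' = {S}

S ∈ T[0,2] ⇒ YES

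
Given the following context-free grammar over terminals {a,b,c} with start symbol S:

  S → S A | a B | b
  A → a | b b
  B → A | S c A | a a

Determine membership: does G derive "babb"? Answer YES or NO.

CNF form of G:
  S -> S A | T2 B | b
  A -> T0 T0 | a
  B -> S X3 | T0 T0 | T2 T2 | a
  T0 -> b
  T1 -> c
  T2 -> a
  X3 -> T1 A

CYK fill:
  cell(0,0) b: {S,T0}  orig:{S}
  cell(1,1) a: {A,B,T2}  orig:{A,B}
  cell(2,2) b: {S,T0}  orig:{S}
  cell(3,3) b: {S,T0}  orig:{S}
  cell(0,1) ba: {S}
  cell(1,2) ab: ∅
  cell(2,3) bb: {A,B}
  cell(0,2) bab: ∅
  cell(1,3) abb: {S}
  cell(0,3) babb: {S}

S ∈ T[0,3] ⇒ YES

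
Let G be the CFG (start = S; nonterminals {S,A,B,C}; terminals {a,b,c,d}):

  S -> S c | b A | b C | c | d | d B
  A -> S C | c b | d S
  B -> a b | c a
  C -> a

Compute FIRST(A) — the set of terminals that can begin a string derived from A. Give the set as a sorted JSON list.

FIRST sets, iterate to fixpoint:
pass 1:
  A via A→c b: +{c}
  A via A→d S: +{d}
  B via B→a b: +{a}
  B via B→c a: +{c}
  C via C→a: +{a}
  S via S→b A: +{b}
  S via S→c: +{c}
  S via S→d: +{d}
  FIRST[S]={b,c,d}  FIRST[A]={c,d}  FIRST[B]={a,c}  FIRST[C]={a}
pass 2:
  A via A→S C: +{b}
  FIRST[S]={b,c,d}  FIRST[A]={b,c,d}  FIRST[B]={a,c}  FIRST[C]={a}
pass 3: (no change)
  FIRST[S]={b,c,d}  FIRST[A]={b,c,d}  FIRST[B]={a,c}  FIRST[C]={a}

FIRST(A) = ["b", "c", "d"]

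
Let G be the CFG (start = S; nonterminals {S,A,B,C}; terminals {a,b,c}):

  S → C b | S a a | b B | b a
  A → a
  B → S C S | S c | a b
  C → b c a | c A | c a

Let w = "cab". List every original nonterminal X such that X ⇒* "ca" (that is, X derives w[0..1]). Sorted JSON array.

CNF form of G:
  S -> C T2 | S X5 | T2 B | T2 T1
  A -> a
  B -> S T0 | S X3 | T1 T2
  C -> T0 A | T0 T1 | T2 X4
  T0 -> c
  T1 -> a
  T2 -> b
  X3 -> C S
  X4 -> T0 T1
  X5 -> T1 T1

CYK table (by increasing span), restricted to cells inside w[0..1]:
  T[0,0] 'c' = {T0}  orig:{}
  T[1,1] 'a' = {A,T1}  orig:{A}
  T[0,1] 'ca' = {C,X4}  orig:{C}

Original NTs in T[0,1] deriving "ca": ["C"]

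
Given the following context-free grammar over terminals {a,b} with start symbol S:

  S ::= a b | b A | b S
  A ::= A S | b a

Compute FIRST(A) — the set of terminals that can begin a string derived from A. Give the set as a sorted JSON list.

FIRST sets, iterate to fixpoint:
round 1:
  A via A→b a: +{b}
  S via S→a b: +{a}
  S via S→b A: +{b}
  FIRST[S]={a,b}  FIRST[A]={b}
round 2: done
  FIRST[S]={a,b}  FIRST[A]={b}

FIRST(A) = ["b"]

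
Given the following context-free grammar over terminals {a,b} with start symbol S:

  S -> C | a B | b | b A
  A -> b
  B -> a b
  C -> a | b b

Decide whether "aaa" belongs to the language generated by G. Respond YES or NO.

Convert to CNF:
  S -> T0 B | T1 A | T1 T1 | a | b
  A -> b
  B -> T0 T1
  C -> T1 T1 | a
  T0 -> a
  T1 -> b

CYK fill:
  T[0,0] 'a' = {C,S,T0}  orig:{C,S}
  T[1,1] 'a' = {C,S,T0}  orig:{C,S}
  T[2,2] 'a' = {C,S,T0}  orig:{C,S}
  T[0,1] 'aa' = ∅
  T[1,2] 'aa' = ∅
  T[0,2] 'aaa' = ∅

S ∉ T[0,2] ⇒ NO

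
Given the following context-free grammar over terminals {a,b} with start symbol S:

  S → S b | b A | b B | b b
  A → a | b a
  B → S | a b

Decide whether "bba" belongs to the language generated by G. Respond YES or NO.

CNF form of G:
  S -> S T0 | T0 A | T0 B | T0 T0
  A -> T0 T1 | a
  B -> S T0 | T0 A | T0 B | T0 T0 | T1 T0
  T0 -> b
  T1 -> a

Fill CYK table bottom-up:
  cell(0,0) b: {T0}  orig:{}
  cell(1,1) b: {T0}  orig:{}
  cell(2,2) a: {A,T1}  orig:{A}
  cell(0,1) bb: {B,S}
  cell(1,2) ba: {A,B,S}
  cell(0,2) bba: {B,S}

S ∈ T[0,2] ⇒ YES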